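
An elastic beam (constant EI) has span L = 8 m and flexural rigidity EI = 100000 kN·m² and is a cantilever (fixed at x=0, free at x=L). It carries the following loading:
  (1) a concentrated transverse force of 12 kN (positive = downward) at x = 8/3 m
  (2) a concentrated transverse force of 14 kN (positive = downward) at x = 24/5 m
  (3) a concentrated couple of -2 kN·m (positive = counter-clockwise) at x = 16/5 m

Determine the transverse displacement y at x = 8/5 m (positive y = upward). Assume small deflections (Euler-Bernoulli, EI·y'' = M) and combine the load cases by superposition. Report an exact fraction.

y(8/5) = -262/234375 m

Load 1 — point force P=12 kN at a=8/3 m (b=L-a=16/3):
  y_1 = -Px²(3a-x)/(6EI)  [x≤a] = -12·(8/5)²·(3·(8/3)-(8/5))/(6·100000) = -128/390625 m
Load 2 — point force P=14 kN at a=24/5 m (b=L-a=16/5):
  y_2 = -Px²(3a-x)/(6EI)  [x≤a] = -14·(8/5)²·(3·(24/5)-(8/5))/(6·100000) = -896/1171875 m
Load 3 — applied couple M₀=-2 kN·m at a=16/5 m (b=L-a=24/5):
  y_3 = M₀x²/(2EI)  [x≤a] = (-2)·(8/5)²/(2·100000) = -2/78125 m
Superposition: y = Σ y_i = -262/234375 m ≈ -0.001118 m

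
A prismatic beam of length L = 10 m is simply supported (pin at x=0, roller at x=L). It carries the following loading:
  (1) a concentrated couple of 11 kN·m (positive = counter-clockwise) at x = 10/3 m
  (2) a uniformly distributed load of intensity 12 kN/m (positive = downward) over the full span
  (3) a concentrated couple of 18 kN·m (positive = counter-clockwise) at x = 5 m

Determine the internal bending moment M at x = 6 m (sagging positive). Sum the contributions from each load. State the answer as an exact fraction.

M(6) = 662/5 kN·m

Load 1 — applied couple M₀=11 kN·m at a=10/3 m (b=L-a=20/3):
  M_1 = M₀x/L - M₀  [x>a] = 11·6/10 - 11 = -22/5 kN·m
Load 2 — uniform load w=12 kN/m over full span:
  M_2 = wx(L-x)/2 = 12·6·(10-6)/2 = 144 kN·m
Load 3 — applied couple M₀=18 kN·m at a=5 m (b=L-a=5):
  M_3 = M₀x/L - M₀  [x>a] = 18·6/10 - 18 = -36/5 kN·m
Superposition: M = Σ M_i = 662/5 kN·m ≈ 132.400000 kN·m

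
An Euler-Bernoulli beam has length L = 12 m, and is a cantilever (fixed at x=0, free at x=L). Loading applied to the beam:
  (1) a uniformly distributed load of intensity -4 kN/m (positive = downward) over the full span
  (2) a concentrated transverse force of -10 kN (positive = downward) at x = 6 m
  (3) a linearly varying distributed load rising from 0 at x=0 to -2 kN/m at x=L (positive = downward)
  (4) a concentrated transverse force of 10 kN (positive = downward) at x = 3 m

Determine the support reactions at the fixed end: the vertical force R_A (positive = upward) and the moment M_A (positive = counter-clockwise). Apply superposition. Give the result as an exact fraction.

R_A = -60 kN, M_A = -414 kN·m

Load 1 — uniform load w=-4 kN/m over full span:
  R_A = wL = (-4)·12 = -48 kN
  M_A = wL²/2 = (-4)·12²/2 = -288 kN·m
Load 2 — point force P=-10 kN at a=6 m (b=L-a=6):
  R_A = P = (-10) = -10 kN
  M_A = Pa = (-10)·6 = -60 kN·m
Load 3 — triangular load w₀=-2 kN/m (0→w₀ over full span):
  R_A = w₀L/2 = (-2)·12/2 = -12 kN
  M_A = w₀L²/3 = (-2)·12²/3 = -96 kN·m
Load 4 — point force P=10 kN at a=3 m (b=L-a=9):
  R_A = P = 10 kN
  M_A = Pa = 10·3 = 30 kN·m
Superposition: R_A = -60 kN, M_A = -414 kN·m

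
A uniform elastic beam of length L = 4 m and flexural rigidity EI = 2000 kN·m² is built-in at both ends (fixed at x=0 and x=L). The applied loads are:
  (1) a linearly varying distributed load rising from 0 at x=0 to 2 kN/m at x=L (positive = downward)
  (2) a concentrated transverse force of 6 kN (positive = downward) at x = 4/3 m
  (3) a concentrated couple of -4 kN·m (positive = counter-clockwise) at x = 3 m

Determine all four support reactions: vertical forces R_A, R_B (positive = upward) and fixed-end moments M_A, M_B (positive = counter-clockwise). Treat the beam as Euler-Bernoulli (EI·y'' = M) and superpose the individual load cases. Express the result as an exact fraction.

Load 1 — triangular load w₀=2 kN/m (0→w₀ over full span):
  R_A = 3w₀L/20 = 3·2·4/20 = 6/5 kN
  M_A = w₀L²/30 = 2·4²/30 = 16/15 kN·m
  R_B = 7w₀L/20 = 7·2·4/20 = 14/5 kN
  M_B = -w₀L²/20 = -2·4²/20 = -8/5 kN·m
Load 2 — point force P=6 kN at a=4/3 m (b=L-a=8/3):
  R_A = Pb²(3a+b)/L³ = 6·(8/3)²·(3·(4/3)+(8/3))/4³ = 40/9 kN
  M_A = Pab²/L² = 6·(4/3)·(8/3)²/4² = 32/9 kN·m
  R_B = Pa²(a+3b)/L³ = 6·(4/3)²·((4/3)+3·(8/3))/4³ = 14/9 kN
  M_B = -Pa²b/L² = -6·(4/3)²·(8/3)/4² = -16/9 kN·m
Load 3 — applied couple M₀=-4 kN·m at a=3 m (b=L-a=1):
  R_A = 6M₀ab/L³ = 6·(-4)·3·1/4³ = -9/8 kN
  M_A = M₀b(2a-b)/L² = (-4)·1·(2·3-1)/4² = -5/4 kN·m
  R_B = -6M₀ab/L³ = -6·(-4)·3·1/4³ = 9/8 kN
  M_B = M₀a(2b-a)/L² = (-4)·3·(2·1-3)/4² = 3/4 kN·m
Superposition: R_A = 1627/360 kN, M_A = 607/180 kN·m, R_B = 1973/360 kN, M_B = -473/180 kN·m

R_A = 1627/360 kN, M_A = 607/180 kN·m, R_B = 1973/360 kN, M_B = -473/180 kN·m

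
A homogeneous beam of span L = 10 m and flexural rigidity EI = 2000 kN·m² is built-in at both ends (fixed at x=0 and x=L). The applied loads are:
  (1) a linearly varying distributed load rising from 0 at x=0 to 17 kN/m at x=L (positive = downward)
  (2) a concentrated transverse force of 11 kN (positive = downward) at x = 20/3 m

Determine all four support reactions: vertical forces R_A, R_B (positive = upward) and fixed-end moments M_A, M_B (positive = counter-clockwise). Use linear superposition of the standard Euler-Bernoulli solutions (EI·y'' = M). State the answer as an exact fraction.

R_A = 1531/54 kN, M_A = 1750/27 kN·m, R_B = 3653/54 kN, M_B = -2735/27 kN·m

Load 1 — triangular load w₀=17 kN/m (0→w₀ over full span):
  R_A = 3w₀L/20 = 3·17·10/20 = 51/2 kN
  M_A = w₀L²/30 = 17·10²/30 = 170/3 kN·m
  R_B = 7w₀L/20 = 7·17·10/20 = 119/2 kN
  M_B = -w₀L²/20 = -17·10²/20 = -85 kN·m
Load 2 — point force P=11 kN at a=20/3 m (b=L-a=10/3):
  R_A = Pb²(3a+b)/L³ = 11·(10/3)²·(3·(20/3)+(10/3))/10³ = 77/27 kN
  M_A = Pab²/L² = 11·(20/3)·(10/3)²/10² = 220/27 kN·m
  R_B = Pa²(a+3b)/L³ = 11·(20/3)²·((20/3)+3·(10/3))/10³ = 220/27 kN
  M_B = -Pa²b/L² = -11·(20/3)²·(10/3)/10² = -440/27 kN·m
Superposition: R_A = 1531/54 kN, M_A = 1750/27 kN·m, R_B = 3653/54 kN, M_B = -2735/27 kN·m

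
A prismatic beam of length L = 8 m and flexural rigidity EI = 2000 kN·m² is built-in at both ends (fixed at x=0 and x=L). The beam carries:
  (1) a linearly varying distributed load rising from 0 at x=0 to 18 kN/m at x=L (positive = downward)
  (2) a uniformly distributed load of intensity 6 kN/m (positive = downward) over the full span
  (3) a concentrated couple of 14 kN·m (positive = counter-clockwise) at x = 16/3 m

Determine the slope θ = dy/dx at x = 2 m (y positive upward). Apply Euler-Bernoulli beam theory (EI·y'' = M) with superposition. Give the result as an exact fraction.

Load 1 — triangular load w₀=18 kN/m (0→w₀ over full span):
  θ_1 = -w₀(2x(L-x)(L-2x)(x+2L)+x²(L-x)²)/(120LEI) = -18·(2·2·(8-2)·(8-2·2)·(2+2·8)+2²·(8-2)²)/(120·8·2000) = -351/20000 rad
Load 2 — uniform load w=6 kN/m over full span:
  θ_2 = -wx(L-x)(L-2x)/(12EI) = -6·2·(8-2)·(8-2·2)/(12·2000) = -3/250 rad
Load 3 — applied couple M₀=14 kN·m at a=16/3 m (b=L-a=8/3):
  θ_3 = (R_Ax²/2 - M_Ax)/EI  [x≤a] with R_A=7/3, M_A=14/3 = ((7/3)·2²/2 - (14/3)·2)/2000 = -7/3000 rad
Superposition: θ = Σ θ_i = -1913/60000 rad ≈ -0.031883 rad

θ(2) = -1913/60000 rad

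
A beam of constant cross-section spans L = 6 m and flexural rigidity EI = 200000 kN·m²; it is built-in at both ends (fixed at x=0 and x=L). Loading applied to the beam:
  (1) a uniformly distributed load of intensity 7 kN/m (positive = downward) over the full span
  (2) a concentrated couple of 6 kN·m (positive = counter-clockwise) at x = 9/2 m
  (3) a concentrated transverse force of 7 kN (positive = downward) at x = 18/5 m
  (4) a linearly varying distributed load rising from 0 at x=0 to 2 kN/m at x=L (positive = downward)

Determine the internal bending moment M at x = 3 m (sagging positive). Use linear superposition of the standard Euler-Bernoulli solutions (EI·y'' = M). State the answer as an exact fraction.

M(3) = 843/50 kN·m

Load 1 — uniform load w=7 kN/m over full span:
  M_1 = wLx/2 - wL²/12 - wx²/2 = 7·6·3/2 - 7·6²/12 - 7·3²/2 = 21/2 kN·m
Load 2 — applied couple M₀=6 kN·m at a=9/2 m (b=L-a=3/2):
  M_2 = R_Ax - M_A  [x≤a] with R_A=9/8, M_A=15/8 = (9/8)·3 - (15/8) = 3/2 kN·m
Load 3 — point force P=7 kN at a=18/5 m (b=L-a=12/5):
  M_3 = Pb²(3a+b)x/L³ - Pab²/L²  [x≤a] = 7·(12/5)²·(3·(18/5)+(12/5))·3/6³ - 7·(18/5)·(12/5)²/6² = 84/25 kN·m
Load 4 — triangular load w₀=2 kN/m (0→w₀ over full span):
  M_4 = 3w₀Lx/20 - w₀L²/30 - w₀x³/(6L) = 3·2·6·3/20 - 2·6²/30 - 2·3³/(6·6) = 3/2 kN·m
Superposition: M = Σ M_i = 843/50 kN·m ≈ 16.860000 kN·m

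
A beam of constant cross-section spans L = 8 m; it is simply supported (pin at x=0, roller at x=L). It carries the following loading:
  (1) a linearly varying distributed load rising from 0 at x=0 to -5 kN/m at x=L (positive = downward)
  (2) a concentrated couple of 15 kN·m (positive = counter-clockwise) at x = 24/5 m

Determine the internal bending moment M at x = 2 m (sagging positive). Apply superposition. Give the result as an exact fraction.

M(2) = -35/4 kN·m

Load 1 — triangular load w₀=-5 kN/m (0→w₀ over full span):
  M_1 = w₀Lx/6 - w₀x³/(6L) = (-5)·8·2/6 - (-5)·2³/(6·8) = -25/2 kN·m
Load 2 — applied couple M₀=15 kN·m at a=24/5 m (b=L-a=16/5):
  M_2 = M₀x/L  [x≤a] = 15·2/8 = 15/4 kN·m
Superposition: M = Σ M_i = -35/4 kN·m ≈ -8.750000 kN·m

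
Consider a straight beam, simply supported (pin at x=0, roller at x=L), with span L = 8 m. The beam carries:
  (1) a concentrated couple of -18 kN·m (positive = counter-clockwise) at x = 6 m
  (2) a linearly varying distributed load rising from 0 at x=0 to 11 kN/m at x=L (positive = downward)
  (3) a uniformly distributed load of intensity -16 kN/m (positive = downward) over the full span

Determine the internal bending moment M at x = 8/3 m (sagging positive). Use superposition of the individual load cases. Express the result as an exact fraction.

Load 1 — applied couple M₀=-18 kN·m at a=6 m (b=L-a=2):
  M_1 = M₀x/L  [x≤a] = (-18)·(8/3)/8 = -6 kN·m
Load 2 — triangular load w₀=11 kN/m (0→w₀ over full span):
  M_2 = w₀Lx/6 - w₀x³/(6L) = 11·8·(8/3)/6 - 11·(8/3)³/(6·8) = 2816/81 kN·m
Load 3 — uniform load w=-16 kN/m over full span:
  M_3 = wx(L-x)/2 = (-16)·(8/3)·(8-(8/3))/2 = -1024/9 kN·m
Superposition: M = Σ M_i = -6886/81 kN·m ≈ -85.012346 kN·m

M(8/3) = -6886/81 kN·m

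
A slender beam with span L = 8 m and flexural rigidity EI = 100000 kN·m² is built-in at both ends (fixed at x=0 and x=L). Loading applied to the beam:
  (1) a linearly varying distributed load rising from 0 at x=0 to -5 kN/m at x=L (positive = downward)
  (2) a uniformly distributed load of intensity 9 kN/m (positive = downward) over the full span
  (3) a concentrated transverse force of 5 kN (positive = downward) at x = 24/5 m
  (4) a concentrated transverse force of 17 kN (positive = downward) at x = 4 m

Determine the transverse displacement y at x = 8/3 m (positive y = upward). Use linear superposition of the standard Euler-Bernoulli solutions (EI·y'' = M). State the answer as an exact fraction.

Load 1 — triangular load w₀=-5 kN/m (0→w₀ over full span):
  y_1 = -w₀x²(L-x)²(x+2L)/(120LEI) = -(-5)·(8/3)²·(8-(8/3))²·((8/3)+2·8)/(120·8·100000) = 448/2278125 m
Load 2 — uniform load w=9 kN/m over full span:
  y_2 = -wx²(L-x)²/(24EI) = -9·(8/3)²·(8-(8/3))²/(24·100000) = -64/84375 m
Load 3 — point force P=5 kN at a=24/5 m (b=L-a=16/5):
  y_3 = -Pb²x²(3aL-(3a+b)x)/(6L³EI)  [x≤a] = -5·(16/5)²·(8/3)²·(3·(24/5)·8-(3·(24/5)+(16/5))·(8/3))/(6·8³·100000) = -512/6328125 m
Load 4 — point force P=17 kN at a=4 m (b=L-a=4):
  y_4 = -Pb²x²(3aL-(3a+b)x)/(6L³EI)  [x≤a] = -17·4²·(8/3)²·(3·4·8-(3·4+4)·(8/3))/(6·8³·100000) = -17/50625 m
Superposition: y = Σ y_i = -55733/56953125 m ≈ -0.000979 m

y(8/3) = -55733/56953125 m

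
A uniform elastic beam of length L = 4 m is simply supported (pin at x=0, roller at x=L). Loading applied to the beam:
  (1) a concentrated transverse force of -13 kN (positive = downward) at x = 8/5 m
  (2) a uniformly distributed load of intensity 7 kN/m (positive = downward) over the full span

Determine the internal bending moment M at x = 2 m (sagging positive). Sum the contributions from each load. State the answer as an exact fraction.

Load 1 — point force P=-13 kN at a=8/5 m (b=L-a=12/5):
  M_1 = Pa(L-x)/L  [x>a] = (-13)·(8/5)·(4-2)/4 = -52/5 kN·m
Load 2 — uniform load w=7 kN/m over full span:
  M_2 = wx(L-x)/2 = 7·2·(4-2)/2 = 14 kN·m
Superposition: M = Σ M_i = 18/5 kN·m ≈ 3.600000 kN·m

M(2) = 18/5 kN·m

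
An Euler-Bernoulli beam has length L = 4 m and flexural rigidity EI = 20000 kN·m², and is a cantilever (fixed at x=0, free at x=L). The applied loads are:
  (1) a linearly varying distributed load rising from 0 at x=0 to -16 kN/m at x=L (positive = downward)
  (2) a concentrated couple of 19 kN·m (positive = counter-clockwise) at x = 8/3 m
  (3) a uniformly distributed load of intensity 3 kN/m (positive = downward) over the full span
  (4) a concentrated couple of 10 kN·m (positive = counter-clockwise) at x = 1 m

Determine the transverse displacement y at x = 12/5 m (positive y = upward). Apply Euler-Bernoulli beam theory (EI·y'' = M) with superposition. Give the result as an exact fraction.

Load 1 — triangular load w₀=-16 kN/m (0→w₀ over full span):
  y_1 = (w₀Lx³/12-w₀L²x²/6-w₀x⁵/(120L))/EI = ((-16)·4·(12/5)³/12-(-16)·4²·(12/5)²/6-(-16)·(12/5)⁵/(120·4))/20000 = 85296/9765625 m
Load 2 — applied couple M₀=19 kN·m at a=8/3 m (b=L-a=4/3):
  y_2 = M₀x²/(2EI)  [x≤a] = 19·(12/5)²/(2·20000) = 171/62500 m
Load 3 — uniform load w=3 kN/m over full span:
  y_3 = -wx²(x²-4Lx+6L²)/(24EI) = -3·(12/5)²·((12/5)²-4·4·(12/5)+6·4²)/(24·20000) = -891/390625 m
Load 4 — applied couple M₀=10 kN·m at a=1 m (b=L-a=3):
  y_4 = M₀a(2x-a)/(2EI)  [x>a] = 10·1·(2·(12/5)-1)/(2·20000) = 19/20000 m
Superposition: y = Σ y_i = 3168547/312500000 m ≈ 0.010139 m

y(12/5) = 3168547/312500000 m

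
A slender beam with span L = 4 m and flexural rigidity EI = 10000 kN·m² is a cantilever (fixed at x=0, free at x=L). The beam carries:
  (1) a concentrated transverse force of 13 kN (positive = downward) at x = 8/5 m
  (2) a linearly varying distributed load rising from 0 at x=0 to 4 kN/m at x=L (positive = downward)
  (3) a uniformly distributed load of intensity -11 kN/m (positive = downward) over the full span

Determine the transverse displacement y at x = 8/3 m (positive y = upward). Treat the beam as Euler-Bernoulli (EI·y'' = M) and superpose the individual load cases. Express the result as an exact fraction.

Load 1 — point force P=13 kN at a=8/5 m (b=L-a=12/5):
  y_1 = -Pa²(3x-a)/(6EI)  [x>a] = -13·(8/5)²·(3·(8/3)-(8/5))/(6·10000) = -832/234375 m
Load 2 — triangular load w₀=4 kN/m (0→w₀ over full span):
  y_2 = (w₀Lx³/12-w₀L²x²/6-w₀x⁵/(120L))/EI = (4·4·(8/3)³/12-4·4²·(8/3)²/6-4·(8/3)⁵/(120·4))/10000 = -11776/2278125 m
Load 3 — uniform load w=-11 kN/m over full span:
  y_3 = -wx²(x²-4Lx+6L²)/(24EI) = -(-11)·(8/3)²·((8/3)²-4·4·(8/3)+6·4²)/(24·10000) = 2992/151875 m
Superposition: y = Σ y_i = 625424/56953125 m ≈ 0.010981 m

y(8/3) = 625424/56953125 m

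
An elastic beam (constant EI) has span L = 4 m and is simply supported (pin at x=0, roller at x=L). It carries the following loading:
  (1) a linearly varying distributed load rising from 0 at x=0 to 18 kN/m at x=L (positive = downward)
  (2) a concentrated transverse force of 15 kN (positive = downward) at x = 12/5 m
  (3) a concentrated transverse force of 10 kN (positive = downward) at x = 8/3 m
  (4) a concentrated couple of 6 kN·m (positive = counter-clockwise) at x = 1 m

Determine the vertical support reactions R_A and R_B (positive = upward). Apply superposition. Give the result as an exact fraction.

R_A = 137/6 kN, R_B = 229/6 kN

Load 1 — triangular load w₀=18 kN/m (0→w₀ over full span):
  R_A = w₀L/6 = 18·4/6 = 12 kN
  R_B = w₀L/3 = 18·4/3 = 24 kN
Load 2 — point force P=15 kN at a=12/5 m (b=L-a=8/5):
  R_A = Pb/L = 15·(8/5)/4 = 6 kN
  R_B = Pa/L = 15·(12/5)/4 = 9 kN
Load 3 — point force P=10 kN at a=8/3 m (b=L-a=4/3):
  R_A = Pb/L = 10·(4/3)/4 = 10/3 kN
  R_B = Pa/L = 10·(8/3)/4 = 20/3 kN
Load 4 — applied couple M₀=6 kN·m at a=1 m (b=L-a=3):
  R_A = M₀/L = 6/4 = 3/2 kN
  R_B = -M₀/L = -6/4 = -3/2 kN
Superposition: R_A = 137/6 kN, R_B = 229/6 kN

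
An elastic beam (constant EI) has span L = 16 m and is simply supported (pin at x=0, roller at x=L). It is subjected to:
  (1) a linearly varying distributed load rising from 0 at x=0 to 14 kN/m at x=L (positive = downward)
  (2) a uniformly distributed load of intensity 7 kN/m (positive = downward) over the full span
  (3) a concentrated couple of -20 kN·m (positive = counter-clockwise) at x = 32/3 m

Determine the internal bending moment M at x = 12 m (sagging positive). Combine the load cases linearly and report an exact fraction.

Load 1 — triangular load w₀=14 kN/m (0→w₀ over full span):
  M_1 = w₀Lx/6 - w₀x³/(6L) = 14·16·12/6 - 14·12³/(6·16) = 196 kN·m
Load 2 — uniform load w=7 kN/m over full span:
  M_2 = wx(L-x)/2 = 7·12·(16-12)/2 = 168 kN·m
Load 3 — applied couple M₀=-20 kN·m at a=32/3 m (b=L-a=16/3):
  M_3 = M₀x/L - M₀  [x>a] = (-20)·12/16 - (-20) = 5 kN·m
Superposition: M = Σ M_i = 369 kN·m ≈ 369.000000 kN·m

M(12) = 369 kN·m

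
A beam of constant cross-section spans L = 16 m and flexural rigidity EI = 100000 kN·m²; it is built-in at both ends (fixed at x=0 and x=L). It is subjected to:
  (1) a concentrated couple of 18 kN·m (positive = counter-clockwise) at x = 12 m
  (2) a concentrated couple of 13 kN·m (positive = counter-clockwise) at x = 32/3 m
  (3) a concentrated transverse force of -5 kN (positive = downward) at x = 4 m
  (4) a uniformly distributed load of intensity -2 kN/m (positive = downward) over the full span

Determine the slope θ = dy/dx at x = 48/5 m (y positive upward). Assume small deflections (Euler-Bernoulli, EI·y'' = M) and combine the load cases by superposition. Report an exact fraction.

θ(48/5) = -879/3125000 rad

Load 1 — applied couple M₀=18 kN·m at a=12 m (b=L-a=4):
  θ_1 = (R_Ax²/2 - M_Ax)/EI  [x≤a] with R_A=81/64, M_A=45/8 = ((81/64)·(48/5)²/2 - (45/8)·(48/5))/100000 = 27/625000 rad
Load 2 — applied couple M₀=13 kN·m at a=32/3 m (b=L-a=16/3):
  θ_2 = (R_Ax²/2 - M_Ax)/EI  [x≤a] with R_A=13/12, M_A=13/3 = ((13/12)·(48/5)²/2 - (13/3)·(48/5))/100000 = 13/156250 rad
Load 3 — point force P=-5 kN at a=4 m (b=L-a=12):
  θ_3 = Pa²(L-x)(2bL-(3b+a)(L-x))/(2L³EI)  [x>a] = (-5)·4²·(16-(48/5))·(2·12·16-(3·12+4)·(16-(48/5)))/(2·16³·100000) = -1/12500 rad
Load 4 — uniform load w=-2 kN/m over full span:
  θ_4 = -wx(L-x)(L-2x)/(12EI) = -(-2)·(48/5)·(16-(48/5))·(16-2·(48/5))/(12·100000) = -128/390625 rad
Superposition: θ = Σ θ_i = -879/3125000 rad ≈ -0.000281 rad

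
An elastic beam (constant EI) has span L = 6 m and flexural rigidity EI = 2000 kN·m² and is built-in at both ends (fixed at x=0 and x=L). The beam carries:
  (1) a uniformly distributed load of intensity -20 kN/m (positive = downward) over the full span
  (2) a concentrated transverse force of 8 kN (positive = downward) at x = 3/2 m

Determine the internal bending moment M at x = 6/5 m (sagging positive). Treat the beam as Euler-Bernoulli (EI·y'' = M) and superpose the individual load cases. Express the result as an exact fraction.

M(6/5) = 15/4 kN·m

Load 1 — uniform load w=-20 kN/m over full span:
  M_1 = wLx/2 - wL²/12 - wx²/2 = (-20)·6·(6/5)/2 - (-20)·6²/12 - (-20)·(6/5)²/2 = 12/5 kN·m
Load 2 — point force P=8 kN at a=3/2 m (b=L-a=9/2):
  M_2 = Pb²(3a+b)x/L³ - Pab²/L²  [x≤a] = 8·(9/2)²·(3·(3/2)+(9/2))·(6/5)/6³ - 8·(3/2)·(9/2)²/6² = 27/20 kN·m
Superposition: M = Σ M_i = 15/4 kN·m ≈ 3.750000 kN·m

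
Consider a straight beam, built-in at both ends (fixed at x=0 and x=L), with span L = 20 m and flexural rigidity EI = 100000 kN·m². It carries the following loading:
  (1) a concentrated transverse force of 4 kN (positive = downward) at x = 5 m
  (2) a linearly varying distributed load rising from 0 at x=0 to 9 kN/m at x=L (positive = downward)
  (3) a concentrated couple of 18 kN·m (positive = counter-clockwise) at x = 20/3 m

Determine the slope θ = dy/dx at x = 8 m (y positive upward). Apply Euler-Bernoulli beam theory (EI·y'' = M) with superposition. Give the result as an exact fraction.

Load 1 — point force P=4 kN at a=5 m (b=L-a=15):
  θ_1 = Pa²(L-x)(2bL-(3b+a)(L-x))/(2L³EI)  [x>a] = 4·5²·(20-8)·(2·15·20-(3·15+5)·(20-8))/(2·20³·100000) = 0 rad
Load 2 — triangular load w₀=9 kN/m (0→w₀ over full span):
  θ_2 = -w₀(2x(L-x)(L-2x)(x+2L)+x²(L-x)²)/(120LEI) = -9·(2·8·(20-8)·(20-2·8)·(8+2·20)+8²·(20-8)²)/(120·20·100000) = -27/15625 rad
Load 3 — applied couple M₀=18 kN·m at a=20/3 m (b=L-a=40/3):
  θ_3 = (R_Ax²/2 - M_Ax - M₀(x-a))/EI  [x>a] with R_A=6/5, M_A=0 = ((6/5)·8²/2 - 0·8 - 18·(8-(20/3)))/100000 = 9/62500 rad
Superposition: θ = Σ θ_i = -99/62500 rad ≈ -0.001584 rad

θ(8) = -99/62500 rad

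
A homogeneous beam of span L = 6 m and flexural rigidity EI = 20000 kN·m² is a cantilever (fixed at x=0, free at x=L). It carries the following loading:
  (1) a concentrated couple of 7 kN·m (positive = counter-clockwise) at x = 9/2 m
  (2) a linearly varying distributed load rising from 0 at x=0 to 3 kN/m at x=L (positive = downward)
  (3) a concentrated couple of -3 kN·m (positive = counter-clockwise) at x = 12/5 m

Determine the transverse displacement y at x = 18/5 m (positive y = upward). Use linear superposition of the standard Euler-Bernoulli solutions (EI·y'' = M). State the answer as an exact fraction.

y(18/5) = -538029/78125000 m

Load 1 — applied couple M₀=7 kN·m at a=9/2 m (b=L-a=3/2):
  y_1 = M₀x²/(2EI)  [x≤a] = 7·(18/5)²/(2·20000) = 567/250000 m
Load 2 — triangular load w₀=3 kN/m (0→w₀ over full span):
  y_2 = (w₀Lx³/12-w₀L²x²/6-w₀x⁵/(120L))/EI = (3·6·(18/5)³/12-3·6²·(18/5)²/6-3·(18/5)⁵/(120·6))/20000 = -1295433/156250000 m
Load 3 — applied couple M₀=-3 kN·m at a=12/5 m (b=L-a=18/5):
  y_3 = M₀a(2x-a)/(2EI)  [x>a] = (-3)·(12/5)·(2·(18/5)-(12/5))/(2·20000) = -27/31250 m
Superposition: y = Σ y_i = -538029/78125000 m ≈ -0.006887 m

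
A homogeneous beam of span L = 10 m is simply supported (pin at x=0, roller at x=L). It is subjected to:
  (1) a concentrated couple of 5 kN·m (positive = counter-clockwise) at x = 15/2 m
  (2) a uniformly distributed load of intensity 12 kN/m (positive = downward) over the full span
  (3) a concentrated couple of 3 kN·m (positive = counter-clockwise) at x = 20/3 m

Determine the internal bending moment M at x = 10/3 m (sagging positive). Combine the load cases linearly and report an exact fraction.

M(10/3) = 136 kN·m

Load 1 — applied couple M₀=5 kN·m at a=15/2 m (b=L-a=5/2):
  M_1 = M₀x/L  [x≤a] = 5·(10/3)/10 = 5/3 kN·m
Load 2 — uniform load w=12 kN/m over full span:
  M_2 = wx(L-x)/2 = 12·(10/3)·(10-(10/3))/2 = 400/3 kN·m
Load 3 — applied couple M₀=3 kN·m at a=20/3 m (b=L-a=10/3):
  M_3 = M₀x/L  [x≤a] = 3·(10/3)/10 = 1 kN·m
Superposition: M = Σ M_i = 136 kN·m ≈ 136.000000 kN·m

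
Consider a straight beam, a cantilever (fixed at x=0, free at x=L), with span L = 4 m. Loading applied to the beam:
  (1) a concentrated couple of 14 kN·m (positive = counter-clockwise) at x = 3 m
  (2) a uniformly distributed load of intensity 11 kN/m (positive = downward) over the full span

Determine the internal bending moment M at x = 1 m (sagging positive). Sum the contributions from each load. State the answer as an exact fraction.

Load 1 — applied couple M₀=14 kN·m at a=3 m (b=L-a=1):
  M_1 = M₀  [x≤a] = 14 = 14 kN·m
Load 2 — uniform load w=11 kN/m over full span:
  M_2 = -w(L-x)²/2 = -11·(4-1)²/2 = -99/2 kN·m
Superposition: M = Σ M_i = -71/2 kN·m ≈ -35.500000 kN·m

M(1) = -71/2 kN·m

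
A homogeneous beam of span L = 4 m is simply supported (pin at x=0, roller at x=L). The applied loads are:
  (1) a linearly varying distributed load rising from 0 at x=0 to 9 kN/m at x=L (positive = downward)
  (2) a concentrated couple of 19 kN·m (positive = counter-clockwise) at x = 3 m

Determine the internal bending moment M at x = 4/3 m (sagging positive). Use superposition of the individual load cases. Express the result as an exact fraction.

Load 1 — triangular load w₀=9 kN/m (0→w₀ over full span):
  M_1 = w₀Lx/6 - w₀x³/(6L) = 9·4·(4/3)/6 - 9·(4/3)³/(6·4) = 64/9 kN·m
Load 2 — applied couple M₀=19 kN·m at a=3 m (b=L-a=1):
  M_2 = M₀x/L  [x≤a] = 19·(4/3)/4 = 19/3 kN·m
Superposition: M = Σ M_i = 121/9 kN·m ≈ 13.444444 kN·m

M(4/3) = 121/9 kN·m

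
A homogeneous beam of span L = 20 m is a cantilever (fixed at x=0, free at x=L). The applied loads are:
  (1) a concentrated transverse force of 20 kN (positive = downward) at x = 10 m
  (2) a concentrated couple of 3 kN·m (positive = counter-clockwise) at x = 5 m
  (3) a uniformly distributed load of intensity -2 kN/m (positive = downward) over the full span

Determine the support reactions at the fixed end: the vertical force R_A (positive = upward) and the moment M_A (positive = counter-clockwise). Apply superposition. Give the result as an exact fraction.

Load 1 — point force P=20 kN at a=10 m (b=L-a=10):
  R_A = P = 20 kN
  M_A = Pa = 20·10 = 200 kN·m
Load 2 — applied couple M₀=3 kN·m at a=5 m (b=L-a=15):
  R_A = 0 kN
  M_A = -M₀ = -3 kN·m
Load 3 — uniform load w=-2 kN/m over full span:
  R_A = wL = (-2)·20 = -40 kN
  M_A = wL²/2 = (-2)·20²/2 = -400 kN·m
Superposition: R_A = -20 kN, M_A = -203 kN·m

R_A = -20 kN, M_A = -203 kN·m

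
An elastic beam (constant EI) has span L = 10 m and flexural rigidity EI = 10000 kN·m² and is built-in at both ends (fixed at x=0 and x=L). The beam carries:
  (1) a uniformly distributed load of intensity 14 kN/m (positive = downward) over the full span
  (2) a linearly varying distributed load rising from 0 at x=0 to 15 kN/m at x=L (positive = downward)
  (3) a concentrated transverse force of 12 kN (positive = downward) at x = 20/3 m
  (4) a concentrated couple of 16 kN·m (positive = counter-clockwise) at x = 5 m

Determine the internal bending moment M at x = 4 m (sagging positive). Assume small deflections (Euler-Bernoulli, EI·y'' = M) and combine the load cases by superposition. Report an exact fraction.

M(4) = 3802/45 kN·m

Load 1 — uniform load w=14 kN/m over full span:
  M_1 = wLx/2 - wL²/12 - wx²/2 = 14·10·4/2 - 14·10²/12 - 14·4²/2 = 154/3 kN·m
Load 2 — triangular load w₀=15 kN/m (0→w₀ over full span):
  M_2 = 3w₀Lx/20 - w₀L²/30 - w₀x³/(6L) = 3·15·10·4/20 - 15·10²/30 - 15·4³/(6·10) = 24 kN·m
Load 3 — point force P=12 kN at a=20/3 m (b=L-a=10/3):
  M_3 = Pb²(3a+b)x/L³ - Pab²/L²  [x≤a] = 12·(10/3)²·(3·(20/3)+(10/3))·4/10³ - 12·(20/3)·(10/3)²/10² = 32/9 kN·m
Load 4 — applied couple M₀=16 kN·m at a=5 m (b=L-a=5):
  M_4 = R_Ax - M_A  [x≤a] with R_A=12/5, M_A=4 = (12/5)·4 - 4 = 28/5 kN·m
Superposition: M = Σ M_i = 3802/45 kN·m ≈ 84.488889 kN·m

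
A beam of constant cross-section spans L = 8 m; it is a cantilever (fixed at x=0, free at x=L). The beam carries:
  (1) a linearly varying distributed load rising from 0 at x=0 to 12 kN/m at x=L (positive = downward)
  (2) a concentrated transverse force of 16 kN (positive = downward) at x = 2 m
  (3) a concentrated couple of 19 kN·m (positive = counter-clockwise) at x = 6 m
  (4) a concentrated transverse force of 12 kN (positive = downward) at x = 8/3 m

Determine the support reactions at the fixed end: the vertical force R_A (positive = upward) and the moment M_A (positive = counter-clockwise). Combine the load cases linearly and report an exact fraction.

R_A = 76 kN, M_A = 301 kN·m

Load 1 — triangular load w₀=12 kN/m (0→w₀ over full span):
  R_A = w₀L/2 = 12·8/2 = 48 kN
  M_A = w₀L²/3 = 12·8²/3 = 256 kN·m
Load 2 — point force P=16 kN at a=2 m (b=L-a=6):
  R_A = P = 16 kN
  M_A = Pa = 16·2 = 32 kN·m
Load 3 — applied couple M₀=19 kN·m at a=6 m (b=L-a=2):
  R_A = 0 kN
  M_A = -M₀ = -19 kN·m
Load 4 — point force P=12 kN at a=8/3 m (b=L-a=16/3):
  R_A = P = 12 kN
  M_A = Pa = 12·(8/3) = 32 kN·m
Superposition: R_A = 76 kN, M_A = 301 kN·m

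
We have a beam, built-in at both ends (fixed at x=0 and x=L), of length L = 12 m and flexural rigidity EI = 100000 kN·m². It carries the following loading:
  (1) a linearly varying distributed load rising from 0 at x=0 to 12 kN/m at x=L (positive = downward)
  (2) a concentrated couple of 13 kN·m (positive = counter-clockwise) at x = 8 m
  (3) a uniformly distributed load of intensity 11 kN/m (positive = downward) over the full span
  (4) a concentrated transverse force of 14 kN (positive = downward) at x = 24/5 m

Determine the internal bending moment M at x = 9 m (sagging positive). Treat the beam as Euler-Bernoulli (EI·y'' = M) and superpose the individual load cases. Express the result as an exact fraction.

Load 1 — triangular load w₀=12 kN/m (0→w₀ over full span):
  M_1 = 3w₀Lx/20 - w₀L²/30 - w₀x³/(6L) = 3·12·12·9/20 - 12·12²/30 - 12·9³/(6·12) = 153/10 kN·m
Load 2 — applied couple M₀=13 kN·m at a=8 m (b=L-a=4):
  M_2 = R_Ax - M_A - M₀  [x>a] with R_A=13/9, M_A=13/3 = (13/9)·9 - (13/3) - 13 = -13/3 kN·m
Load 3 — uniform load w=11 kN/m over full span:
  M_3 = wLx/2 - wL²/12 - wx²/2 = 11·12·9/2 - 11·12²/12 - 11·9²/2 = 33/2 kN·m
Load 4 — point force P=14 kN at a=24/5 m (b=L-a=36/5):
  M_4 = Pa²(a+3b)(L-x)/L³ - Pa²b/L²  [x>a] = 14·(24/5)²·((24/5)+3·(36/5))·(12-9)/12³ - 14·(24/5)²·(36/5)/12² = -168/125 kN·m
Superposition: M = Σ M_i = 9796/375 kN·m ≈ 26.122667 kN·m

M(9) = 9796/375 kN·m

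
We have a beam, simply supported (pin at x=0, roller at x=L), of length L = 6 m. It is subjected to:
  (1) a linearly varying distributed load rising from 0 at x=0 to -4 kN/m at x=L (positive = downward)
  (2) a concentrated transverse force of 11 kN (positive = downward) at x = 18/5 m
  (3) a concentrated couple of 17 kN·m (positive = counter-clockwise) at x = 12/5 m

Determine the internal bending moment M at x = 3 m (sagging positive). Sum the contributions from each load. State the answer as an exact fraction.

Load 1 — triangular load w₀=-4 kN/m (0→w₀ over full span):
  M_1 = w₀Lx/6 - w₀x³/(6L) = (-4)·6·3/6 - (-4)·3³/(6·6) = -9 kN·m
Load 2 — point force P=11 kN at a=18/5 m (b=L-a=12/5):
  M_2 = Pbx/L  [x≤a] = 11·(12/5)·3/6 = 66/5 kN·m
Load 3 — applied couple M₀=17 kN·m at a=12/5 m (b=L-a=18/5):
  M_3 = M₀x/L - M₀  [x>a] = 17·3/6 - 17 = -17/2 kN·m
Superposition: M = Σ M_i = -43/10 kN·m ≈ -4.300000 kN·m

M(3) = -43/10 kN·m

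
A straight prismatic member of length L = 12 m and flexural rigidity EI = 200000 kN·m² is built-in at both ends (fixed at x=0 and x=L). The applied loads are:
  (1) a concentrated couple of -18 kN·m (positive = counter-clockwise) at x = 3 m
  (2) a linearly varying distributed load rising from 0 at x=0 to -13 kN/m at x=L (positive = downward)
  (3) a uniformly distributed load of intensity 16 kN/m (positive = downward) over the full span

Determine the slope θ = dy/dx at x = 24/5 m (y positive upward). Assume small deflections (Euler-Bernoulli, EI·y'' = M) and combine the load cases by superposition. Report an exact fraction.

Load 1 — applied couple M₀=-18 kN·m at a=3 m (b=L-a=9):
  θ_1 = (R_Ax²/2 - M_Ax - M₀(x-a))/EI  [x>a] with R_A=-27/16, M_A=27/8 = ((-27/16)·(24/5)²/2 - (27/8)·(24/5) - (-18)·((24/5)-3))/200000 = -81/5000000 rad
Load 2 — triangular load w₀=-13 kN/m (0→w₀ over full span):
  θ_2 = -w₀(2x(L-x)(L-2x)(x+2L)+x²(L-x)²)/(120LEI) = -(-13)·(2·(24/5)·(12-(24/5))·(12-2·(24/5))·((24/5)+2·12)+(24/5)²·(12-(24/5))²)/(120·12·200000) = 1053/3906250 rad
Load 3 — uniform load w=16 kN/m over full span:
  θ_3 = -wx(L-x)(L-2x)/(12EI) = -16·(24/5)·(12-(24/5))·(12-2·(24/5))/(12·200000) = -216/390625 rad
Superposition: θ = Σ θ_i = -37449/125000000 rad ≈ -0.000300 rad

θ(24/5) = -37449/125000000 rad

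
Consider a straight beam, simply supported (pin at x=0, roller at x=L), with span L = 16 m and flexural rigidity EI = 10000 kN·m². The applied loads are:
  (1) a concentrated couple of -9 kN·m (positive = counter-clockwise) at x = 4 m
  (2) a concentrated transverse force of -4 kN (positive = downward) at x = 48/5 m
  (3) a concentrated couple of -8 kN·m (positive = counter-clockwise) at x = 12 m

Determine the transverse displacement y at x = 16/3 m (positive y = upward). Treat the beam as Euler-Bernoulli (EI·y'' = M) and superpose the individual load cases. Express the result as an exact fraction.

Load 1 — applied couple M₀=-9 kN·m at a=4 m (b=L-a=12):
  y_1 = (M₀x³/(6L)-M₀(x-a)²/2+C₁x)/EI  [x>a] with C₁=M₀(3b²-L²)/(6L)=-33/2 = ((-9)·(16/3)³/(6·16)-(-9)·((16/3)-4)²/2+(-33/2)·(16/3))/10000 = -53/5625 m
Load 2 — point force P=-4 kN at a=48/5 m (b=L-a=32/5):
  y_2 = -Pbx(L²-b²-x²)/(6LEI)  [x≤a] = -(-4)·(32/5)·(16/3)·(16²-(32/5)²-(16/3)²)/(6·16·10000) = 167936/6328125 m
Load 3 — applied couple M₀=-8 kN·m at a=12 m (b=L-a=4):
  y_3 = (M₀x³/(6L)+C₁x)/EI  [x≤a] with C₁=M₀(3b²-L²)/(6L)=52/3 = ((-8)·(16/3)³/(6·16)+(52/3)·(16/3))/10000 = 404/50625 m
Superposition: y = Σ y_i = 52937/2109375 m ≈ 0.025096 m

y(16/3) = 52937/2109375 m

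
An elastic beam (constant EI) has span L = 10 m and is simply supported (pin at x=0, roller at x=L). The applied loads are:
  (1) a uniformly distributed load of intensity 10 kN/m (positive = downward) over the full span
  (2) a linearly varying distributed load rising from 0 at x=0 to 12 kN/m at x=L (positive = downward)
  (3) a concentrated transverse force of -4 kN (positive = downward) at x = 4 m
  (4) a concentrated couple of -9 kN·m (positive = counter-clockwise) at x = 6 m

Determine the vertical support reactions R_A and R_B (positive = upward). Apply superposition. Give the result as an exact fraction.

R_A = 667/10 kN, R_B = 893/10 kN

Load 1 — uniform load w=10 kN/m over full span:
  R_A = wL/2 = 10·10/2 = 50 kN
  R_B = wL/2 = 10·10/2 = 50 kN
Load 2 — triangular load w₀=12 kN/m (0→w₀ over full span):
  R_A = w₀L/6 = 12·10/6 = 20 kN
  R_B = w₀L/3 = 12·10/3 = 40 kN
Load 3 — point force P=-4 kN at a=4 m (b=L-a=6):
  R_A = Pb/L = (-4)·6/10 = -12/5 kN
  R_B = Pa/L = (-4)·4/10 = -8/5 kN
Load 4 — applied couple M₀=-9 kN·m at a=6 m (b=L-a=4):
  R_A = M₀/L = (-9)/10 = -9/10 kN
  R_B = -M₀/L = -(-9)/10 = 9/10 kN
Superposition: R_A = 667/10 kN, R_B = 893/10 kN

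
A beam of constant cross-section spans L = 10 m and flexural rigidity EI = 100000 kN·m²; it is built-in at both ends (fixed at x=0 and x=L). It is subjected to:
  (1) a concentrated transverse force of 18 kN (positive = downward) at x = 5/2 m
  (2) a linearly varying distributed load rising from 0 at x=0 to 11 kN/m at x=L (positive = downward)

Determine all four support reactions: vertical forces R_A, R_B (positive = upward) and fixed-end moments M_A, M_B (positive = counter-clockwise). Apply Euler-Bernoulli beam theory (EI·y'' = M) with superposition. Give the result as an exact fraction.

Load 1 — point force P=18 kN at a=5/2 m (b=L-a=15/2):
  R_A = Pb²(3a+b)/L³ = 18·(15/2)²·(3·(5/2)+(15/2))/10³ = 243/16 kN
  M_A = Pab²/L² = 18·(5/2)·(15/2)²/10² = 405/16 kN·m
  R_B = Pa²(a+3b)/L³ = 18·(5/2)²·((5/2)+3·(15/2))/10³ = 45/16 kN
  M_B = -Pa²b/L² = -18·(5/2)²·(15/2)/10² = -135/16 kN·m
Load 2 — triangular load w₀=11 kN/m (0→w₀ over full span):
  R_A = 3w₀L/20 = 3·11·10/20 = 33/2 kN
  M_A = w₀L²/30 = 11·10²/30 = 110/3 kN·m
  R_B = 7w₀L/20 = 7·11·10/20 = 77/2 kN
  M_B = -w₀L²/20 = -11·10²/20 = -55 kN·m
Superposition: R_A = 507/16 kN, M_A = 2975/48 kN·m, R_B = 661/16 kN, M_B = -1015/16 kN·m

R_A = 507/16 kN, M_A = 2975/48 kN·m, R_B = 661/16 kN, M_B = -1015/16 kN·m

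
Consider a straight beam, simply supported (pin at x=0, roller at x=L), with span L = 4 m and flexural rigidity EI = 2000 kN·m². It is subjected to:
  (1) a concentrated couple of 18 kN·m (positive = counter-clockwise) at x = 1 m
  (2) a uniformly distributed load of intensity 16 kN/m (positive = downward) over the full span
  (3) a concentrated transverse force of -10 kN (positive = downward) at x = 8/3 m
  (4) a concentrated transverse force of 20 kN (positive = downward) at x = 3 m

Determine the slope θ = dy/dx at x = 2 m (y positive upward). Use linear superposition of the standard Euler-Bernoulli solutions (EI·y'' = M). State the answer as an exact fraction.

Load 1 — applied couple M₀=18 kN·m at a=1 m (b=L-a=3):
  θ_1 = (M₀x²/(2L)-M₀(x-a)+C₁)/EI  [x>a] with C₁=M₀(3b²-L²)/(6L)=33/4 = (18·2²/(2·4)-18·(2-1)+(33/4))/2000 = -3/8000 rad
Load 2 — uniform load w=16 kN/m over full span:
  θ_2 = -w(L³-6Lx²+4x³)/(24EI) = -16·(4³-6·4·2²+4·2³)/(24·2000) = 0 rad
Load 3 — point force P=-10 kN at a=8/3 m (b=L-a=4/3):
  θ_3 = -Pb(L²-b²-3x²)/(6LEI)  [x≤a] = -(-10)·(4/3)·(4²-(4/3)²-3·2²)/(6·4·2000) = 1/1620 rad
Load 4 — point force P=20 kN at a=3 m (b=L-a=1):
  θ_4 = -Pb(L²-b²-3x²)/(6LEI)  [x≤a] = -20·1·(4²-1²-3·2²)/(6·4·2000) = -1/800 rad
Superposition: θ = Σ θ_i = -653/648000 rad ≈ -0.001008 rad

θ(2) = -653/648000 rad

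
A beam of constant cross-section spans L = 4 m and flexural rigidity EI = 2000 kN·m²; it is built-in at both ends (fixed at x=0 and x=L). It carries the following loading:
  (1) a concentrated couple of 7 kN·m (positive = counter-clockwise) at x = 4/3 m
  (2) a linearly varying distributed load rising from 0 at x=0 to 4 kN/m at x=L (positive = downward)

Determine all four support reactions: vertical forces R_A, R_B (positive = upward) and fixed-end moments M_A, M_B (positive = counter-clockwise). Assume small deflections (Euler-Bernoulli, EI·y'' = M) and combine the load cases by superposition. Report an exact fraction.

Load 1 — applied couple M₀=7 kN·m at a=4/3 m (b=L-a=8/3):
  R_A = 6M₀ab/L³ = 6·7·(4/3)·(8/3)/4³ = 7/3 kN
  M_A = M₀b(2a-b)/L² = 7·(8/3)·(2·(4/3)-(8/3))/4² = 0 kN·m
  R_B = -6M₀ab/L³ = -6·7·(4/3)·(8/3)/4³ = -7/3 kN
  M_B = M₀a(2b-a)/L² = 7·(4/3)·(2·(8/3)-(4/3))/4² = 7/3 kN·m
Load 2 — triangular load w₀=4 kN/m (0→w₀ over full span):
  R_A = 3w₀L/20 = 3·4·4/20 = 12/5 kN
  M_A = w₀L²/30 = 4·4²/30 = 32/15 kN·m
  R_B = 7w₀L/20 = 7·4·4/20 = 28/5 kN
  M_B = -w₀L²/20 = -4·4²/20 = -16/5 kN·m
Superposition: R_A = 71/15 kN, M_A = 32/15 kN·m, R_B = 49/15 kN, M_B = -13/15 kN·m

R_A = 71/15 kN, M_A = 32/15 kN·m, R_B = 49/15 kN, M_B = -13/15 kN·m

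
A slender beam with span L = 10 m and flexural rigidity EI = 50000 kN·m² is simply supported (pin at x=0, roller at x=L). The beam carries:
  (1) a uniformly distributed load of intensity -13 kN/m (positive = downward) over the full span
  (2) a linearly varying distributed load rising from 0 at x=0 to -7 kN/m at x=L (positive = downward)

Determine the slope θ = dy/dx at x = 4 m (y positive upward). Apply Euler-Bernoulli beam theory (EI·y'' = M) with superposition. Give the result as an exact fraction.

θ(4) = 2369/562500 rad

Load 1 — uniform load w=-13 kN/m over full span:
  θ_1 = -w(L³-6Lx²+4x³)/(24EI) = -(-13)·(10³-6·10·4²+4·4³)/(24·50000) = 481/150000 rad
Load 2 — triangular load w₀=-7 kN/m (0→w₀ over full span):
  θ_2 = -w₀(7L⁴-30L²x²+15x⁴)/(360LEI) = -(-7)·(7·10⁴-30·10²·4²+15·4⁴)/(360·10·50000) = 2261/2250000 rad
Superposition: θ = Σ θ_i = 2369/562500 rad ≈ 0.004212 rad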